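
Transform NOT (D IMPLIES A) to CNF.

NOT (D IMPLIES A)
⇔ NOT (NOT D OR A)   (eliminate IMPLIES)
⇔ NOT NOT D AND NOT A   (De Morgan)
⇔ D AND NOT A   (double negation)

D AND NOT A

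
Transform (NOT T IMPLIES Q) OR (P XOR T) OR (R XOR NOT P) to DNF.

T OR Q OR (P AND NOT T) OR (R AND P) OR (NOT R AND NOT P)

(NOT T IMPLIES Q) OR (P XOR T) OR (R XOR NOT P)
= NOT NOT T OR Q OR (P XOR T) OR (R XOR NOT P)   [eliminate IMPLIES]
= NOT NOT T OR Q OR (P AND NOT T) OR (NOT P AND T) OR (R XOR NOT P)   [expand XOR]
= NOT NOT T OR Q OR (P AND NOT T) OR (NOT P AND T) OR (R AND NOT NOT P) OR (NOT R AND NOT P)   [expand XOR]
= T OR Q OR (P AND NOT T) OR (NOT P AND T) OR (R AND NOT NOT P) OR (NOT R AND NOT P)   [double negation]
= T OR Q OR (P AND NOT T) OR (NOT P AND T) OR (R AND P) OR (NOT R AND NOT P)   [double negation]
= T OR Q OR (P AND NOT T) OR (R AND P) OR (NOT R AND NOT P)   [simplify]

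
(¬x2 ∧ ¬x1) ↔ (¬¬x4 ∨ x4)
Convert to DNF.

(¬x2 ∧ ¬x1) ↔ (¬¬x4 ∨ x4)
= ((¬x2 ∧ ¬x1) → (¬¬x4 ∨ x4)) ∧ ((¬¬x4 ∨ x4) → (¬x2 ∧ ¬x1))   [eliminate ↔]
= (¬(¬x2 ∧ ¬x1) ∨ ¬¬x4 ∨ x4) ∧ ((¬¬x4 ∨ x4) → (¬x2 ∧ ¬x1))   [eliminate →]
= (¬(¬x2 ∧ ¬x1) ∨ ¬¬x4 ∨ x4) ∧ (¬(¬¬x4 ∨ x4) ∨ (¬x2 ∧ ¬x1))   [eliminate →]
= (¬¬x2 ∨ ¬¬x1 ∨ ¬¬x4 ∨ x4) ∧ (¬(¬¬x4 ∨ x4) ∨ (¬x2 ∧ ¬x1))   [De Morgan]
= (x2 ∨ ¬¬x1 ∨ ¬¬x4 ∨ x4) ∧ (¬(¬¬x4 ∨ x4) ∨ (¬x2 ∧ ¬x1))   [double negation]
= (x2 ∨ x1 ∨ ¬¬x4 ∨ x4) ∧ (¬(¬¬x4 ∨ x4) ∨ (¬x2 ∧ ¬x1))   [double negation]
= (x2 ∨ x1 ∨ x4 ∨ x4) ∧ (¬(¬¬x4 ∨ x4) ∨ (¬x2 ∧ ¬x1))   [double negation]
= (x2 ∨ x1 ∨ x4 ∨ x4) ∧ ((¬¬¬x4 ∧ ¬x4) ∨ (¬x2 ∧ ¬x1))   [De Morgan]
= (x2 ∨ x1 ∨ x4 ∨ x4) ∧ ((¬x4 ∧ ¬x4) ∨ (¬x2 ∧ ¬x1))   [double negation]
= (x2 ∧ ¬x4 ∧ ¬x4) ∨ (x2 ∧ ¬x2 ∧ ¬x1) ∨ (x1 ∧ ¬x4 ∧ ¬x4) ∨ (x1 ∧ ¬x2 ∧ ¬x1) ∨ (x4 ∧ ¬x4 ∧ ¬x4) ∨ (x4 ∧ ¬x2 ∧ ¬x1) ∨ (x4 ∧ ¬x4 ∧ ¬x4) ∨ (x4 ∧ ¬x2 ∧ ¬x1)   [distribute ∧ over ∨]
= (x2 ∧ ¬x4) ∨ (x1 ∧ ¬x4) ∨ (x4 ∧ ¬x2 ∧ ¬x1)   [simplify]

(x2 ∧ ¬x4) ∨ (x1 ∧ ¬x4) ∨ (x4 ∧ ¬x2 ∧ ¬x1)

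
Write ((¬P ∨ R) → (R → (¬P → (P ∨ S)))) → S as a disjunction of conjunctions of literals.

(¬P ∧ R ∧ ¬S) ∨ S

((¬P ∨ R) → (R → (¬P → (P ∨ S)))) → S
= ¬((¬P ∨ R) → (R → (¬P → (P ∨ S)))) ∨ S   (eliminate →)
= ¬(¬(¬P ∨ R) ∨ (R → (¬P → (P ∨ S)))) ∨ S   (eliminate →)
= ¬(¬(¬P ∨ R) ∨ ¬R ∨ (¬P → (P ∨ S))) ∨ S   (eliminate →)
= ¬(¬(¬P ∨ R) ∨ ¬R ∨ ¬¬P ∨ P ∨ S) ∨ S   (eliminate →)
= (¬¬(¬P ∨ R) ∧ ¬¬R ∧ ¬¬¬P ∧ ¬P ∧ ¬S) ∨ S   (De Morgan)
= ((¬P ∨ R) ∧ ¬¬R ∧ ¬¬¬P ∧ ¬P ∧ ¬S) ∨ S   (double negation)
= ((¬P ∨ R) ∧ R ∧ ¬¬¬P ∧ ¬P ∧ ¬S) ∨ S   (double negation)
= ((¬P ∨ R) ∧ R ∧ ¬P ∧ ¬P ∧ ¬S) ∨ S   (double negation)
= (¬P ∧ R ∧ ¬P ∧ ¬P ∧ ¬S) ∨ (R ∧ R ∧ ¬P ∧ ¬P ∧ ¬S) ∨ S   (distribute ∧ over ∨)
= (¬P ∧ R ∧ ¬S) ∨ S   (simplify)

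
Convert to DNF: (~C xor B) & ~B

(~C xor B) & ~B
= ((~C & ~B) | (~~C & B)) & ~B   [expand xor]
= ((~C & ~B) | (C & B)) & ~B   [double negation]
= (~C & ~B & ~B) | (C & B & ~B)   [distribute & over |]
= ~C & ~B   [simplify]

~C & ~B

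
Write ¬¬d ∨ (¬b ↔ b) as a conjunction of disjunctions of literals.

(d ∨ b) ∧ (d ∨ ¬b)

¬¬d ∨ (¬b ↔ b)
⇔ ¬¬d ∨ ((¬b → b) ∧ (b → ¬b))   — eliminate ↔
⇔ ¬¬d ∨ ((¬¬b ∨ b) ∧ (b → ¬b))   — eliminate →
⇔ ¬¬d ∨ ((¬¬b ∨ b) ∧ (¬b ∨ ¬b))   — eliminate →
⇔ d ∨ ((¬¬b ∨ b) ∧ (¬b ∨ ¬b))   — double negation
⇔ d ∨ ((b ∨ b) ∧ (¬b ∨ ¬b))   — double negation
⇔ (d ∨ b ∨ b) ∧ (d ∨ ¬b ∨ ¬b)   — distribute ∨ over ∧
⇔ (d ∨ b) ∧ (d ∨ ¬b)   — simplify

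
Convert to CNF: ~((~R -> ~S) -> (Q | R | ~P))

(R | ~S) & ~Q & ~R & P

~((~R -> ~S) -> (Q | R | ~P))
⇔ ~(~(~R -> ~S) | Q | R | ~P)   [eliminate ->]
⇔ ~(~(~~R | ~S) | Q | R | ~P)   [eliminate ->]
⇔ ~~(~~R | ~S) & ~Q & ~R & ~~P   [De Morgan]
⇔ (~~R | ~S) & ~Q & ~R & ~~P   [double negation]
⇔ (R | ~S) & ~Q & ~R & ~~P   [double negation]
⇔ (R | ~S) & ~Q & ~R & P   [double negation]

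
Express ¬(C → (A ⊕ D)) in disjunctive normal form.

¬(C → (A ⊕ D))
≡ ¬(¬C ∨ (A ⊕ D))
≡ ¬(¬C ∨ (A ∧ ¬D) ∨ (¬A ∧ D))
≡ ¬¬C ∧ ¬(A ∧ ¬D) ∧ ¬(¬A ∧ D)
≡ C ∧ ¬(A ∧ ¬D) ∧ ¬(¬A ∧ D)
≡ C ∧ (¬A ∨ ¬¬D) ∧ ¬(¬A ∧ D)
≡ C ∧ (¬A ∨ D) ∧ ¬(¬A ∧ D)
≡ C ∧ (¬A ∨ D) ∧ (¬¬A ∨ ¬D)
≡ C ∧ (¬A ∨ D) ∧ (A ∨ ¬D)
≡ (C ∧ ¬A ∧ A) ∨ (C ∧ ¬A ∧ ¬D) ∨ (C ∧ D ∧ A) ∨ (C ∧ D ∧ ¬D)
≡ (C ∧ ¬A ∧ ¬D) ∨ (C ∧ D ∧ A)

(C ∧ ¬A ∧ ¬D) ∨ (C ∧ D ∧ A)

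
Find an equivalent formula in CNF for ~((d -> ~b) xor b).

~((d -> ~b) xor b)
≡ ~(((d -> ~b) | b) & ~((d -> ~b) & b))   — expand xor
≡ ~((~d | ~b | b) & ~((d -> ~b) & b))   — eliminate ->
≡ ~((~d | ~b | b) & ~((~d | ~b) & b))   — eliminate ->
≡ ~(~d | ~b | b) | ~~((~d | ~b) & b)   — De Morgan
≡ (~~d & ~~b & ~b) | ~~((~d | ~b) & b)   — De Morgan
≡ (d & ~~b & ~b) | ~~((~d | ~b) & b)   — double negation
≡ (d & b & ~b) | ~~((~d | ~b) & b)   — double negation
≡ (d & b & ~b) | ((~d | ~b) & b)   — double negation
≡ (d | ~d | ~b) & (d | b) & (b | ~d | ~b) & (b | b) & (~b | ~d | ~b) & (~b | b)   — distribute | over &
≡ b & (~b | ~d)   — simplify

b & (~b | ~d)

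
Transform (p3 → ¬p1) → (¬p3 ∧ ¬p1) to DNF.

(p3 ∧ p1) ∨ (¬p3 ∧ ¬p1)

(p3 → ¬p1) → (¬p3 ∧ ¬p1)
⇔ ¬(p3 → ¬p1) ∨ (¬p3 ∧ ¬p1)   [eliminate →]
⇔ ¬(¬p3 ∨ ¬p1) ∨ (¬p3 ∧ ¬p1)   [eliminate →]
⇔ (¬¬p3 ∧ ¬¬p1) ∨ (¬p3 ∧ ¬p1)   [De Morgan]
⇔ (p3 ∧ ¬¬p1) ∨ (¬p3 ∧ ¬p1)   [double negation]
⇔ (p3 ∧ p1) ∨ (¬p3 ∧ ¬p1)   [double negation]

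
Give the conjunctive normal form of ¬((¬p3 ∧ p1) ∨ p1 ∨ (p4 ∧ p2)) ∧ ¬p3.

¬((¬p3 ∧ p1) ∨ p1 ∨ (p4 ∧ p2)) ∧ ¬p3
⇔ ¬(¬p3 ∧ p1) ∧ ¬p1 ∧ ¬(p4 ∧ p2) ∧ ¬p3   [De Morgan]
⇔ (¬¬p3 ∨ ¬p1) ∧ ¬p1 ∧ ¬(p4 ∧ p2) ∧ ¬p3   [De Morgan]
⇔ (p3 ∨ ¬p1) ∧ ¬p1 ∧ ¬(p4 ∧ p2) ∧ ¬p3   [double negation]
⇔ (p3 ∨ ¬p1) ∧ ¬p1 ∧ (¬p4 ∨ ¬p2) ∧ ¬p3   [De Morgan]
⇔ ¬p1 ∧ (¬p4 ∨ ¬p2) ∧ ¬p3   [simplify]

¬p1 ∧ (¬p4 ∨ ¬p2) ∧ ¬p3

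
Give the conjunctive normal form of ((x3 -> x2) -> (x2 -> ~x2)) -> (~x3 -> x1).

x2 | x3 | x1

((x3 -> x2) -> (x2 -> ~x2)) -> (~x3 -> x1)
≡ ~((x3 -> x2) -> (x2 -> ~x2)) | (~x3 -> x1)   [eliminate ->]
≡ ~(~(x3 -> x2) | (x2 -> ~x2)) | (~x3 -> x1)   [eliminate ->]
≡ ~(~(~x3 | x2) | (x2 -> ~x2)) | (~x3 -> x1)   [eliminate ->]
≡ ~(~(~x3 | x2) | ~x2 | ~x2) | (~x3 -> x1)   [eliminate ->]
≡ ~(~(~x3 | x2) | ~x2 | ~x2) | ~~x3 | x1   [eliminate ->]
≡ (~~(~x3 | x2) & ~~x2 & ~~x2) | ~~x3 | x1   [De Morgan]
≡ ((~x3 | x2) & ~~x2 & ~~x2) | ~~x3 | x1   [double negation]
≡ ((~x3 | x2) & x2 & ~~x2) | ~~x3 | x1   [double negation]
≡ ((~x3 | x2) & x2 & x2) | ~~x3 | x1   [double negation]
≡ ((~x3 | x2) & x2 & x2) | x3 | x1   [double negation]
≡ (~x3 | x2 | x3 | x1) & (x2 | x3 | x1) & (x2 | x3 | x1)   [distribute | over &]
≡ x2 | x3 | x1   [simplify]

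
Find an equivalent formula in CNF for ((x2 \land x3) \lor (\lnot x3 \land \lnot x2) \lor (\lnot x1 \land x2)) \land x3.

(x2 \lor \lnot x3) \land x3

((x2 \land x3) \lor (\lnot x3 \land \lnot x2) \lor (\lnot x1 \land x2)) \land x3
≡ (x2 \lor \lnot x3 \lor \lnot x1) \land (x2 \lor \lnot x3 \lor x2) \land (x2 \lor \lnot x2 \lor \lnot x1) \land (x2 \lor \lnot x2 \lor x2) \land (x3 \lor \lnot x3 \lor \lnot x1) \land (x3 \lor \lnot x3 \lor x2) \land (x3 \lor \lnot x2 \lor \lnot x1) \land (x3 \lor \lnot x2 \lor x2) \land x3   — distribute \lor over \land
≡ (x2 \lor \lnot x3) \land x3   — simplify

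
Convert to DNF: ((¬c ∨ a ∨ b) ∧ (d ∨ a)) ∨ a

((¬c ∨ a ∨ b) ∧ (d ∨ a)) ∨ a
= (¬c ∧ d) ∨ (¬c ∧ a) ∨ (a ∧ d) ∨ (a ∧ a) ∨ (b ∧ d) ∨ (b ∧ a) ∨ a   [distribute ∧ over ∨]
= (¬c ∧ d) ∨ a ∨ (b ∧ d)   [simplify]

(¬c ∧ d) ∨ a ∨ (b ∧ d)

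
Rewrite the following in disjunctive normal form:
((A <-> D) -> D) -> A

(~A & ~D) | A

((A <-> D) -> D) -> A
≡ ~((A <-> D) -> D) | A   [eliminate ->]
≡ ~(~(A <-> D) | D) | A   [eliminate ->]
≡ ~(~((A -> D) & (D -> A)) | D) | A   [eliminate <->]
≡ ~(~((~A | D) & (D -> A)) | D) | A   [eliminate ->]
≡ ~(~((~A | D) & (~D | A)) | D) | A   [eliminate ->]
≡ (~~((~A | D) & (~D | A)) & ~D) | A   [De Morgan]
≡ ((~A | D) & (~D | A) & ~D) | A   [double negation]
≡ (~A & ~D & ~D) | (~A & A & ~D) | (D & ~D & ~D) | (D & A & ~D) | A   [distribute & over |]
≡ (~A & ~D) | A   [simplify]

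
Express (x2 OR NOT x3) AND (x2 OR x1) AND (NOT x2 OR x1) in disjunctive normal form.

(x2 OR NOT x3) AND (x2 OR x1) AND (NOT x2 OR x1)
= (x2 AND x2 AND NOT x2) OR (x2 AND x2 AND x1) OR (x2 AND x1 AND NOT x2) OR (x2 AND x1 AND x1) OR (NOT x3 AND x2 AND NOT x2) OR (NOT x3 AND x2 AND x1) OR (NOT x3 AND x1 AND NOT x2) OR (NOT x3 AND x1 AND x1)   — distribute AND over OR
= (x2 AND x1) OR (NOT x3 AND x1)   — simplify

(x2 AND x1) OR (NOT x3 AND x1)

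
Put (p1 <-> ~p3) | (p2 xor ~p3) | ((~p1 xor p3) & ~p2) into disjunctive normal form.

(p1 <-> ~p3) | (p2 xor ~p3) | ((~p1 xor p3) & ~p2)
⇔ ((p1 -> ~p3) & (~p3 -> p1)) | (p2 xor ~p3) | ((~p1 xor p3) & ~p2)   — eliminate <->
⇔ ((~p1 | ~p3) & (~p3 -> p1)) | (p2 xor ~p3) | ((~p1 xor p3) & ~p2)   — eliminate ->
⇔ ((~p1 | ~p3) & (~~p3 | p1)) | (p2 xor ~p3) | ((~p1 xor p3) & ~p2)   — eliminate ->
⇔ ((~p1 | ~p3) & (~~p3 | p1)) | (p2 & ~~p3) | (~p2 & ~p3) | ((~p1 xor p3) & ~p2)   — expand xor
⇔ ((~p1 | ~p3) & (~~p3 | p1)) | (p2 & ~~p3) | (~p2 & ~p3) | (((~p1 & ~p3) | (~~p1 & p3)) & ~p2)   — expand xor
⇔ ((~p1 | ~p3) & (p3 | p1)) | (p2 & ~~p3) | (~p2 & ~p3) | (((~p1 & ~p3) | (~~p1 & p3)) & ~p2)   — double negation
⇔ ((~p1 | ~p3) & (p3 | p1)) | (p2 & p3) | (~p2 & ~p3) | (((~p1 & ~p3) | (~~p1 & p3)) & ~p2)   — double negation
⇔ ((~p1 | ~p3) & (p3 | p1)) | (p2 & p3) | (~p2 & ~p3) | (((~p1 & ~p3) | (p1 & p3)) & ~p2)   — double negation
⇔ (~p1 & p3) | (~p1 & p1) | (~p3 & p3) | (~p3 & p1) | (p2 & p3) | (~p2 & ~p3) | (~p1 & ~p3 & ~p2) | (p1 & p3 & ~p2)   — distribute & over |
⇔ (~p1 & p3) | (~p3 & p1) | (p2 & p3) | (~p2 & ~p3) | (p1 & p3 & ~p2)   — simplify

(~p1 & p3) | (~p3 & p1) | (p2 & p3) | (~p2 & ~p3) | (p1 & p3 & ~p2)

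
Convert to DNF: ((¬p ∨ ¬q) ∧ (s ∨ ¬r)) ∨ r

((¬p ∨ ¬q) ∧ (s ∨ ¬r)) ∨ r
⇔ (¬p ∧ s) ∨ (¬p ∧ ¬r) ∨ (¬q ∧ s) ∨ (¬q ∧ ¬r) ∨ r   [distribute ∧ over ∨]

(¬p ∧ s) ∨ (¬p ∧ ¬r) ∨ (¬q ∧ s) ∨ (¬q ∧ ¬r) ∨ r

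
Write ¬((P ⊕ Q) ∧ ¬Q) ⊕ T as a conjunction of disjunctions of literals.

(¬P ∨ Q ∨ T) ∧ (P ∨ Q ∨ ¬T) ∧ (¬Q ∨ ¬T)

¬((P ⊕ Q) ∧ ¬Q) ⊕ T
≡ (¬((P ⊕ Q) ∧ ¬Q) ∨ T) ∧ ¬(¬((P ⊕ Q) ∧ ¬Q) ∧ T)   [expand ⊕]
≡ (¬((P ∨ Q) ∧ ¬(P ∧ Q) ∧ ¬Q) ∨ T) ∧ ¬(¬((P ⊕ Q) ∧ ¬Q) ∧ T)   [expand ⊕]
≡ (¬((P ∨ Q) ∧ ¬(P ∧ Q) ∧ ¬Q) ∨ T) ∧ ¬(¬((P ∨ Q) ∧ ¬(P ∧ Q) ∧ ¬Q) ∧ T)   [expand ⊕]
≡ (¬(P ∨ Q) ∨ ¬¬(P ∧ Q) ∨ ¬¬Q ∨ T) ∧ ¬(¬((P ∨ Q) ∧ ¬(P ∧ Q) ∧ ¬Q) ∧ T)   [De Morgan]
≡ ((¬P ∧ ¬Q) ∨ ¬¬(P ∧ Q) ∨ ¬¬Q ∨ T) ∧ ¬(¬((P ∨ Q) ∧ ¬(P ∧ Q) ∧ ¬Q) ∧ T)   [De Morgan]
≡ ((¬P ∧ ¬Q) ∨ (P ∧ Q) ∨ ¬¬Q ∨ T) ∧ ¬(¬((P ∨ Q) ∧ ¬(P ∧ Q) ∧ ¬Q) ∧ T)   [double negation]
≡ ((¬P ∧ ¬Q) ∨ (P ∧ Q) ∨ Q ∨ T) ∧ ¬(¬((P ∨ Q) ∧ ¬(P ∧ Q) ∧ ¬Q) ∧ T)   [double negation]
≡ ((¬P ∧ ¬Q) ∨ (P ∧ Q) ∨ Q ∨ T) ∧ (¬¬((P ∨ Q) ∧ ¬(P ∧ Q) ∧ ¬Q) ∨ ¬T)   [De Morgan]
≡ ((¬P ∧ ¬Q) ∨ (P ∧ Q) ∨ Q ∨ T) ∧ (((P ∨ Q) ∧ ¬(P ∧ Q) ∧ ¬Q) ∨ ¬T)   [double negation]
≡ ((¬P ∧ ¬Q) ∨ (P ∧ Q) ∨ Q ∨ T) ∧ (((P ∨ Q) ∧ (¬P ∨ ¬Q) ∧ ¬Q) ∨ ¬T)   [De Morgan]
≡ (¬P ∨ P ∨ Q ∨ T) ∧ (¬P ∨ Q ∨ Q ∨ T) ∧ (¬Q ∨ P ∨ Q ∨ T) ∧ (¬Q ∨ Q ∨ Q ∨ T) ∧ (P ∨ Q ∨ ¬T) ∧ (¬P ∨ ¬Q ∨ ¬T) ∧ (¬Q ∨ ¬T)   [distribute ∨ over ∧]
≡ (¬P ∨ Q ∨ T) ∧ (P ∨ Q ∨ ¬T) ∧ (¬Q ∨ ¬T)   [simplify]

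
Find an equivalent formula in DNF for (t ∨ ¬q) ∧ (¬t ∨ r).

(t ∧ r) ∨ (¬q ∧ ¬t) ∨ (¬q ∧ r)

(t ∨ ¬q) ∧ (¬t ∨ r)
= (t ∧ ¬t) ∨ (t ∧ r) ∨ (¬q ∧ ¬t) ∨ (¬q ∧ r)   [distribute ∧ over ∨]
= (t ∧ r) ∨ (¬q ∧ ¬t) ∨ (¬q ∧ r)   [simplify]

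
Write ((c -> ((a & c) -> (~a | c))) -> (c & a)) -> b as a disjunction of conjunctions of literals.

((c -> ((a & c) -> (~a | c))) -> (c & a)) -> b
= ~((c -> ((a & c) -> (~a | c))) -> (c & a)) | b   [eliminate ->]
= ~(~(c -> ((a & c) -> (~a | c))) | (c & a)) | b   [eliminate ->]
= ~(~(~c | ((a & c) -> (~a | c))) | (c & a)) | b   [eliminate ->]
= ~(~(~c | ~(a & c) | ~a | c) | (c & a)) | b   [eliminate ->]
= (~~(~c | ~(a & c) | ~a | c) & ~(c & a)) | b   [De Morgan]
= ((~c | ~(a & c) | ~a | c) & ~(c & a)) | b   [double negation]
= ((~c | ~a | ~c | ~a | c) & ~(c & a)) | b   [De Morgan]
= ((~c | ~a | ~c | ~a | c) & (~c | ~a)) | b   [De Morgan]
= (~c & ~c) | (~c & ~a) | (~a & ~c) | (~a & ~a) | (~c & ~c) | (~c & ~a) | (~a & ~c) | (~a & ~a) | (c & ~c) | (c & ~a) | b   [distribute & over |]
= ~c | ~a | b   [simplify]

~c | ~a | b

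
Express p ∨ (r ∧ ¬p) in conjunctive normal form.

p ∨ r

p ∨ (r ∧ ¬p)
≡ (p ∨ r) ∧ (p ∨ ¬p)
≡ p ∨ r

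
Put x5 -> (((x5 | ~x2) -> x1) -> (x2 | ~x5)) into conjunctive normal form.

~x5 | ~x1 | x2

x5 -> (((x5 | ~x2) -> x1) -> (x2 | ~x5))
≡ ~x5 | (((x5 | ~x2) -> x1) -> (x2 | ~x5))
≡ ~x5 | ~((x5 | ~x2) -> x1) | x2 | ~x5
≡ ~x5 | ~(~(x5 | ~x2) | x1) | x2 | ~x5
≡ ~x5 | (~~(x5 | ~x2) & ~x1) | x2 | ~x5
≡ ~x5 | ((x5 | ~x2) & ~x1) | x2 | ~x5
≡ (~x5 | x5 | ~x2 | x2 | ~x5) & (~x5 | ~x1 | x2 | ~x5)
≡ ~x5 | ~x1 | x2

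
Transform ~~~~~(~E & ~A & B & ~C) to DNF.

E | A | ~B | C

~~~~~(~E & ~A & B & ~C)
≡ ~~~(~E & ~A & B & ~C)   [double negation]
≡ ~(~E & ~A & B & ~C)   [double negation]
≡ ~~E | ~~A | ~B | ~~C   [De Morgan]
≡ E | ~~A | ~B | ~~C   [double negation]
≡ E | A | ~B | ~~C   [double negation]
≡ E | A | ~B | C   [double negation]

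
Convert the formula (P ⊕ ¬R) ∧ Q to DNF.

(P ⊕ ¬R) ∧ Q
= ((P ∧ ¬¬R) ∨ (¬P ∧ ¬R)) ∧ Q   (expand ⊕)
= ((P ∧ R) ∨ (¬P ∧ ¬R)) ∧ Q   (double negation)
= (P ∧ R ∧ Q) ∨ (¬P ∧ ¬R ∧ Q)   (distribute ∧ over ∨)

(P ∧ R ∧ Q) ∨ (¬P ∧ ¬R ∧ Q)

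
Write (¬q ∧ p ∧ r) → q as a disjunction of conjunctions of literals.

(¬q ∧ p ∧ r) → q
= ¬(¬q ∧ p ∧ r) ∨ q   [eliminate →]
= ¬¬q ∨ ¬p ∨ ¬r ∨ q   [De Morgan]
= q ∨ ¬p ∨ ¬r ∨ q   [double negation]
= q ∨ ¬p ∨ ¬r   [simplify]

q ∨ ¬p ∨ ¬r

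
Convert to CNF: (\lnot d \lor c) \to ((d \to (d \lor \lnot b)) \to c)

d \lor c

(\lnot d \lor c) \to ((d \to (d \lor \lnot b)) \to c)
≡ \lnot (\lnot d \lor c) \lor ((d \to (d \lor \lnot b)) \to c)   (eliminate \to)
≡ \lnot (\lnot d \lor c) \lor \lnot (d \to (d \lor \lnot b)) \lor c   (eliminate \to)
≡ \lnot (\lnot d \lor c) \lor \lnot (\lnot d \lor d \lor \lnot b) \lor c   (eliminate \to)
≡ (\lnot \lnot d \land \lnot c) \lor \lnot (\lnot d \lor d \lor \lnot b) \lor c   (De Morgan)
≡ (d \land \lnot c) \lor \lnot (\lnot d \lor d \lor \lnot b) \lor c   (double negation)
≡ (d \land \lnot c) \lor (\lnot \lnot d \land \lnot d \land \lnot \lnot b) \lor c   (De Morgan)
≡ (d \land \lnot c) \lor (d \land \lnot d \land \lnot \lnot b) \lor c   (double negation)
≡ (d \land \lnot c) \lor (d \land \lnot d \land b) \lor c   (double negation)
≡ (d \lor d \lor c) \land (d \lor \lnot d \lor c) \land (d \lor b \lor c) \land (\lnot c \lor d \lor c) \land (\lnot c \lor \lnot d \lor c) \land (\lnot c \lor b \lor c)   (distribute \lor over \land)
≡ d \lor c   (simplify)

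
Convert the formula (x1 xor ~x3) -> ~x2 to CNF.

(x1 xor ~x3) -> ~x2
⇔ ~(x1 xor ~x3) | ~x2   (eliminate ->)
⇔ ~((x1 | ~x3) & ~(x1 & ~x3)) | ~x2   (expand xor)
⇔ ~(x1 | ~x3) | ~~(x1 & ~x3) | ~x2   (De Morgan)
⇔ (~x1 & ~~x3) | ~~(x1 & ~x3) | ~x2   (De Morgan)
⇔ (~x1 & x3) | ~~(x1 & ~x3) | ~x2   (double negation)
⇔ (~x1 & x3) | (x1 & ~x3) | ~x2   (double negation)
⇔ (~x1 | x1 | ~x2) & (~x1 | ~x3 | ~x2) & (x3 | x1 | ~x2) & (x3 | ~x3 | ~x2)   (distribute | over &)
⇔ (~x1 | ~x3 | ~x2) & (x3 | x1 | ~x2)   (simplify)

(~x1 | ~x3 | ~x2) & (x3 | x1 | ~x2)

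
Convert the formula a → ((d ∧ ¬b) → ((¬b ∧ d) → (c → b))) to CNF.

¬a ∨ ¬d ∨ b ∨ ¬c

a → ((d ∧ ¬b) → ((¬b ∧ d) → (c → b)))
= ¬a ∨ ((d ∧ ¬b) → ((¬b ∧ d) → (c → b)))   [eliminate →]
= ¬a ∨ ¬(d ∧ ¬b) ∨ ((¬b ∧ d) → (c → b))   [eliminate →]
= ¬a ∨ ¬(d ∧ ¬b) ∨ ¬(¬b ∧ d) ∨ (c → b)   [eliminate →]
= ¬a ∨ ¬(d ∧ ¬b) ∨ ¬(¬b ∧ d) ∨ ¬c ∨ b   [eliminate →]
= ¬a ∨ ¬d ∨ ¬¬b ∨ ¬(¬b ∧ d) ∨ ¬c ∨ b   [De Morgan]
= ¬a ∨ ¬d ∨ b ∨ ¬(¬b ∧ d) ∨ ¬c ∨ b   [double negation]
= ¬a ∨ ¬d ∨ b ∨ ¬¬b ∨ ¬d ∨ ¬c ∨ b   [De Morgan]
= ¬a ∨ ¬d ∨ b ∨ b ∨ ¬d ∨ ¬c ∨ b   [double negation]
= ¬a ∨ ¬d ∨ b ∨ ¬c   [simplify]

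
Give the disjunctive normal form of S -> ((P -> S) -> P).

S -> ((P -> S) -> P)
≡ ~S | ((P -> S) -> P)   (eliminate ->)
≡ ~S | ~(P -> S) | P   (eliminate ->)
≡ ~S | ~(~P | S) | P   (eliminate ->)
≡ ~S | (~~P & ~S) | P   (De Morgan)
≡ ~S | (P & ~S) | P   (double negation)
≡ ~S | P   (simplify)

~S | P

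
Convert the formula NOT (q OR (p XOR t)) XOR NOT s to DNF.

NOT (q OR (p XOR t)) XOR NOT s
≡ (NOT (q OR (p XOR t)) AND NOT NOT s) OR (NOT NOT (q OR (p XOR t)) AND NOT s)   — expand XOR
≡ (NOT (q OR (p AND NOT t) OR (NOT p AND t)) AND NOT NOT s) OR (NOT NOT (q OR (p XOR t)) AND NOT s)   — expand XOR
≡ (NOT (q OR (p AND NOT t) OR (NOT p AND t)) AND NOT NOT s) OR (NOT NOT (q OR (p AND NOT t) OR (NOT p AND t)) AND NOT s)   — expand XOR
≡ (NOT q AND NOT (p AND NOT t) AND NOT (NOT p AND t) AND NOT NOT s) OR (NOT NOT (q OR (p AND NOT t) OR (NOT p AND t)) AND NOT s)   — De Morgan
≡ (NOT q AND (NOT p OR NOT NOT t) AND NOT (NOT p AND t) AND NOT NOT s) OR (NOT NOT (q OR (p AND NOT t) OR (NOT p AND t)) AND NOT s)   — De Morgan
≡ (NOT q AND (NOT p OR t) AND NOT (NOT p AND t) AND NOT NOT s) OR (NOT NOT (q OR (p AND NOT t) OR (NOT p AND t)) AND NOT s)   — double negation
≡ (NOT q AND (NOT p OR t) AND (NOT NOT p OR NOT t) AND NOT NOT s) OR (NOT NOT (q OR (p AND NOT t) OR (NOT p AND t)) AND NOT s)   — De Morgan
≡ (NOT q AND (NOT p OR t) AND (p OR NOT t) AND NOT NOT s) OR (NOT NOT (q OR (p AND NOT t) OR (NOT p AND t)) AND NOT s)   — double negation
≡ (NOT q AND (NOT p OR t) AND (p OR NOT t) AND s) OR (NOT NOT (q OR (p AND NOT t) OR (NOT p AND t)) AND NOT s)   — double negation
≡ (NOT q AND (NOT p OR t) AND (p OR NOT t) AND s) OR ((q OR (p AND NOT t) OR (NOT p AND t)) AND NOT s)   — double negation
≡ (NOT q AND NOT p AND p AND s) OR (NOT q AND NOT p AND NOT t AND s) OR (NOT q AND t AND p AND s) OR (NOT q AND t AND NOT t AND s) OR (q AND NOT s) OR (p AND NOT t AND NOT s) OR (NOT p AND t AND NOT s)   — distribute AND over OR
≡ (NOT q AND NOT p AND NOT t AND s) OR (NOT q AND t AND p AND s) OR (q AND NOT s) OR (p AND NOT t AND NOT s) OR (NOT p AND t AND NOT s)   — simplify

(NOT q AND NOT p AND NOT t AND s) OR (NOT q AND t AND p AND s) OR (q AND NOT s) OR (p AND NOT t AND NOT s) OR (NOT p AND t AND NOT s)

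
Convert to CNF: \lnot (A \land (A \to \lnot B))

\lnot (A \land (A \to \lnot B))
≡ \lnot (A \land (\lnot A \lor \lnot B))   (eliminate \to)
≡ \lnot A \lor \lnot (\lnot A \lor \lnot B)   (De Morgan)
≡ \lnot A \lor (\lnot \lnot A \land \lnot \lnot B)   (De Morgan)
≡ \lnot A \lor (A \land \lnot \lnot B)   (double negation)
≡ \lnot A \lor (A \land B)   (double negation)
≡ (\lnot A \lor A) \land (\lnot A \lor B)   (distribute \lor over \land)
≡ \lnot A \lor B   (simplify)

\lnot A \lor B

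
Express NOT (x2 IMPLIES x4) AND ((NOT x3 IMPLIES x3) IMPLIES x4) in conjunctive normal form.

x2 AND NOT x4 AND (NOT x3 OR x4)

NOT (x2 IMPLIES x4) AND ((NOT x3 IMPLIES x3) IMPLIES x4)
≡ NOT (NOT x2 OR x4) AND ((NOT x3 IMPLIES x3) IMPLIES x4)   (eliminate IMPLIES)
≡ NOT (NOT x2 OR x4) AND (NOT (NOT x3 IMPLIES x3) OR x4)   (eliminate IMPLIES)
≡ NOT (NOT x2 OR x4) AND (NOT (NOT NOT x3 OR x3) OR x4)   (eliminate IMPLIES)
≡ NOT NOT x2 AND NOT x4 AND (NOT (NOT NOT x3 OR x3) OR x4)   (De Morgan)
≡ x2 AND NOT x4 AND (NOT (NOT NOT x3 OR x3) OR x4)   (double negation)
≡ x2 AND NOT x4 AND ((NOT NOT NOT x3 AND NOT x3) OR x4)   (De Morgan)
≡ x2 AND NOT x4 AND ((NOT x3 AND NOT x3) OR x4)   (double negation)
≡ x2 AND NOT x4 AND (NOT x3 OR x4) AND (NOT x3 OR x4)   (distribute OR over AND)
≡ x2 AND NOT x4 AND (NOT x3 OR x4)   (simplify)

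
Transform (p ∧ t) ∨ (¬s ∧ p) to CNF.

p ∧ (t ∨ ¬s)

(p ∧ t) ∨ (¬s ∧ p)
= (p ∨ ¬s) ∧ (p ∨ p) ∧ (t ∨ ¬s) ∧ (t ∨ p)   [distribute ∨ over ∧]
= p ∧ (t ∨ ¬s)   [simplify]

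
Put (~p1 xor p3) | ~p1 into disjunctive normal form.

(~p1 xor p3) | ~p1
≡ (~p1 & ~p3) | (~~p1 & p3) | ~p1   (expand xor)
≡ (~p1 & ~p3) | (p1 & p3) | ~p1   (double negation)
≡ (p1 & p3) | ~p1   (simplify)

(p1 & p3) | ~p1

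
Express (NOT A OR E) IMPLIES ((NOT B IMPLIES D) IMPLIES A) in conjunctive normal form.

(NOT A OR E) IMPLIES ((NOT B IMPLIES D) IMPLIES A)
= NOT (NOT A OR E) OR ((NOT B IMPLIES D) IMPLIES A)   — eliminate IMPLIES
= NOT (NOT A OR E) OR NOT (NOT B IMPLIES D) OR A   — eliminate IMPLIES
= NOT (NOT A OR E) OR NOT (NOT NOT B OR D) OR A   — eliminate IMPLIES
= (NOT NOT A AND NOT E) OR NOT (NOT NOT B OR D) OR A   — De Morgan
= (A AND NOT E) OR NOT (NOT NOT B OR D) OR A   — double negation
= (A AND NOT E) OR (NOT NOT NOT B AND NOT D) OR A   — De Morgan
= (A AND NOT E) OR (NOT B AND NOT D) OR A   — double negation
= (A OR NOT B OR A) AND (A OR NOT D OR A) AND (NOT E OR NOT B OR A) AND (NOT E OR NOT D OR A)   — distribute OR over AND
= (A OR NOT B) AND (A OR NOT D)   — simplify

(A OR NOT B) AND (A OR NOT D)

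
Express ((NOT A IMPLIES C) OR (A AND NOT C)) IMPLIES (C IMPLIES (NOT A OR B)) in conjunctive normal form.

NOT A OR NOT C OR B

((NOT A IMPLIES C) OR (A AND NOT C)) IMPLIES (C IMPLIES (NOT A OR B))
≡ NOT ((NOT A IMPLIES C) OR (A AND NOT C)) OR (C IMPLIES (NOT A OR B))   — eliminate IMPLIES
≡ NOT (NOT NOT A OR C OR (A AND NOT C)) OR (C IMPLIES (NOT A OR B))   — eliminate IMPLIES
≡ NOT (NOT NOT A OR C OR (A AND NOT C)) OR NOT C OR NOT A OR B   — eliminate IMPLIES
≡ (NOT NOT NOT A AND NOT C AND NOT (A AND NOT C)) OR NOT C OR NOT A OR B   — De Morgan
≡ (NOT A AND NOT C AND NOT (A AND NOT C)) OR NOT C OR NOT A OR B   — double negation
≡ (NOT A AND NOT C AND (NOT A OR NOT NOT C)) OR NOT C OR NOT A OR B   — De Morgan
≡ (NOT A AND NOT C AND (NOT A OR C)) OR NOT C OR NOT A OR B   — double negation
≡ (NOT A OR NOT C OR NOT A OR B) AND (NOT C OR NOT C OR NOT A OR B) AND (NOT A OR C OR NOT C OR NOT A OR B)   — distribute OR over AND
≡ NOT A OR NOT C OR B   — simplify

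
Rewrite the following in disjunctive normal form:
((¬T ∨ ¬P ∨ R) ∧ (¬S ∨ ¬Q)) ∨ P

((¬T ∨ ¬P ∨ R) ∧ (¬S ∨ ¬Q)) ∨ P
⇔ (¬T ∧ ¬S) ∨ (¬T ∧ ¬Q) ∨ (¬P ∧ ¬S) ∨ (¬P ∧ ¬Q) ∨ (R ∧ ¬S) ∨ (R ∧ ¬Q) ∨ P

(¬T ∧ ¬S) ∨ (¬T ∧ ¬Q) ∨ (¬P ∧ ¬S) ∨ (¬P ∧ ¬Q) ∨ (R ∧ ¬S) ∨ (R ∧ ¬Q) ∨ P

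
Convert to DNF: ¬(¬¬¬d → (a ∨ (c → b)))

¬(¬¬¬d → (a ∨ (c → b)))
= ¬(¬¬¬¬d ∨ a ∨ (c → b))   [eliminate →]
= ¬(¬¬¬¬d ∨ a ∨ ¬c ∨ b)   [eliminate →]
= ¬¬¬¬¬d ∧ ¬a ∧ ¬¬c ∧ ¬b   [De Morgan]
= ¬¬¬d ∧ ¬a ∧ ¬¬c ∧ ¬b   [double negation]
= ¬d ∧ ¬a ∧ ¬¬c ∧ ¬b   [double negation]
= ¬d ∧ ¬a ∧ c ∧ ¬b   [double negation]

¬d ∧ ¬a ∧ c ∧ ¬b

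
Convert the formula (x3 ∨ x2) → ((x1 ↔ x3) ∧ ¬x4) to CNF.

(x3 ∨ x2) → ((x1 ↔ x3) ∧ ¬x4)
≡ ¬(x3 ∨ x2) ∨ ((x1 ↔ x3) ∧ ¬x4)   (eliminate →)
≡ ¬(x3 ∨ x2) ∨ ((x1 → x3) ∧ (x3 → x1) ∧ ¬x4)   (eliminate ↔)
≡ ¬(x3 ∨ x2) ∨ ((¬x1 ∨ x3) ∧ (x3 → x1) ∧ ¬x4)   (eliminate →)
≡ ¬(x3 ∨ x2) ∨ ((¬x1 ∨ x3) ∧ (¬x3 ∨ x1) ∧ ¬x4)   (eliminate →)
≡ (¬x3 ∧ ¬x2) ∨ ((¬x1 ∨ x3) ∧ (¬x3 ∨ x1) ∧ ¬x4)   (De Morgan)
≡ (¬x3 ∨ ¬x1 ∨ x3) ∧ (¬x3 ∨ ¬x3 ∨ x1) ∧ (¬x3 ∨ ¬x4) ∧ (¬x2 ∨ ¬x1 ∨ x3) ∧ (¬x2 ∨ ¬x3 ∨ x1) ∧ (¬x2 ∨ ¬x4)   (distribute ∨ over ∧)
≡ (¬x3 ∨ x1) ∧ (¬x3 ∨ ¬x4) ∧ (¬x2 ∨ ¬x1 ∨ x3) ∧ (¬x2 ∨ ¬x4)   (simplify)

(¬x3 ∨ x1) ∧ (¬x3 ∨ ¬x4) ∧ (¬x2 ∨ ¬x1 ∨ x3) ∧ (¬x2 ∨ ¬x4)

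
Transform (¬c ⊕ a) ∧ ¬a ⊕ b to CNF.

(¬c ∨ a ∨ b) ∧ (¬a ∨ b) ∧ (c ∨ a ∨ ¬b)

(¬c ⊕ a) ∧ ¬a ⊕ b
= ((¬c ⊕ a) ∧ ¬a ∨ b) ∧ ¬((¬c ⊕ a) ∧ ¬a ∧ b)   [expand ⊕]
= ((¬c ∨ a) ∧ ¬(¬c ∧ a) ∧ ¬a ∨ b) ∧ ¬((¬c ⊕ a) ∧ ¬a ∧ b)   [expand ⊕]
= ((¬c ∨ a) ∧ ¬(¬c ∧ a) ∧ ¬a ∨ b) ∧ ¬((¬c ∨ a) ∧ ¬(¬c ∧ a) ∧ ¬a ∧ b)   [expand ⊕]
= ((¬c ∨ a) ∧ (¬¬c ∨ ¬a) ∧ ¬a ∨ b) ∧ ¬((¬c ∨ a) ∧ ¬(¬c ∧ a) ∧ ¬a ∧ b)   [De Morgan]
= ((¬c ∨ a) ∧ (c ∨ ¬a) ∧ ¬a ∨ b) ∧ ¬((¬c ∨ a) ∧ ¬(¬c ∧ a) ∧ ¬a ∧ b)   [double negation]
= ((¬c ∨ a) ∧ (c ∨ ¬a) ∧ ¬a ∨ b) ∧ (¬(¬c ∨ a) ∨ ¬¬(¬c ∧ a) ∨ ¬¬a ∨ ¬b)   [De Morgan]
= ((¬c ∨ a) ∧ (c ∨ ¬a) ∧ ¬a ∨ b) ∧ (¬¬c ∧ ¬a ∨ ¬¬(¬c ∧ a) ∨ ¬¬a ∨ ¬b)   [De Morgan]
= ((¬c ∨ a) ∧ (c ∨ ¬a) ∧ ¬a ∨ b) ∧ (c ∧ ¬a ∨ ¬¬(¬c ∧ a) ∨ ¬¬a ∨ ¬b)   [double negation]
= ((¬c ∨ a) ∧ (c ∨ ¬a) ∧ ¬a ∨ b) ∧ (c ∧ ¬a ∨ ¬c ∧ a ∨ ¬¬a ∨ ¬b)   [double negation]
= ((¬c ∨ a) ∧ (c ∨ ¬a) ∧ ¬a ∨ b) ∧ (c ∧ ¬a ∨ ¬c ∧ a ∨ a ∨ ¬b)   [double negation]
= (¬c ∨ a ∨ b) ∧ (c ∨ ¬a ∨ b) ∧ (¬a ∨ b) ∧ (c ∨ ¬c ∨ a ∨ ¬b) ∧ (c ∨ a ∨ a ∨ ¬b) ∧ (¬a ∨ ¬c ∨ a ∨ ¬b) ∧ (¬a ∨ a ∨ a ∨ ¬b)   [distribute ∨ over ∧]
= (¬c ∨ a ∨ b) ∧ (¬a ∨ b) ∧ (c ∨ a ∨ ¬b)   [simplify]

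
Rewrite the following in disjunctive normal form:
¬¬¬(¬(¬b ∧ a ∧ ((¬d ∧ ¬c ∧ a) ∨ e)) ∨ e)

¬b ∧ a ∧ ¬d ∧ ¬c ∧ ¬e

¬¬¬(¬(¬b ∧ a ∧ ((¬d ∧ ¬c ∧ a) ∨ e)) ∨ e)
≡ ¬(¬(¬b ∧ a ∧ ((¬d ∧ ¬c ∧ a) ∨ e)) ∨ e)   — double negation
≡ ¬¬(¬b ∧ a ∧ ((¬d ∧ ¬c ∧ a) ∨ e)) ∧ ¬e   — De Morgan
≡ ¬b ∧ a ∧ ((¬d ∧ ¬c ∧ a) ∨ e) ∧ ¬e   — double negation
≡ (¬b ∧ a ∧ ¬d ∧ ¬c ∧ a ∧ ¬e) ∨ (¬b ∧ a ∧ e ∧ ¬e)   — distribute ∧ over ∨
≡ ¬b ∧ a ∧ ¬d ∧ ¬c ∧ ¬e   — simplify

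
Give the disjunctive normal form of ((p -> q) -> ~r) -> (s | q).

(~p & r) | s | q

((p -> q) -> ~r) -> (s | q)
= ~((p -> q) -> ~r) | s | q   [eliminate ->]
= ~(~(p -> q) | ~r) | s | q   [eliminate ->]
= ~(~(~p | q) | ~r) | s | q   [eliminate ->]
= (~~(~p | q) & ~~r) | s | q   [De Morgan]
= ((~p | q) & ~~r) | s | q   [double negation]
= ((~p | q) & r) | s | q   [double negation]
= (~p & r) | (q & r) | s | q   [distribute & over |]
= (~p & r) | s | q   [simplify]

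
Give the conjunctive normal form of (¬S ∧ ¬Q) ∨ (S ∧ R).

(¬S ∧ ¬Q) ∨ (S ∧ R)
≡ (¬S ∨ S) ∧ (¬S ∨ R) ∧ (¬Q ∨ S) ∧ (¬Q ∨ R)   [distribute ∨ over ∧]
≡ (¬S ∨ R) ∧ (¬Q ∨ S) ∧ (¬Q ∨ R)   [simplify]

(¬S ∨ R) ∧ (¬Q ∨ S) ∧ (¬Q ∨ R)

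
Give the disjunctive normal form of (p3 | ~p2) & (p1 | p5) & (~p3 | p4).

(p3 | ~p2) & (p1 | p5) & (~p3 | p4)
⇔ (p3 & p1 & ~p3) | (p3 & p1 & p4) | (p3 & p5 & ~p3) | (p3 & p5 & p4) | (~p2 & p1 & ~p3) | (~p2 & p1 & p4) | (~p2 & p5 & ~p3) | (~p2 & p5 & p4)   — distribute & over |
⇔ (p3 & p1 & p4) | (p3 & p5 & p4) | (~p2 & p1 & ~p3) | (~p2 & p1 & p4) | (~p2 & p5 & ~p3) | (~p2 & p5 & p4)   — simplify

(p3 & p1 & p4) | (p3 & p5 & p4) | (~p2 & p1 & ~p3) | (~p2 & p1 & p4) | (~p2 & p5 & ~p3) | (~p2 & p5 & p4)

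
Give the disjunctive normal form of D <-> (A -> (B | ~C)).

D <-> (A -> (B | ~C))
⇔ (D -> (A -> (B | ~C))) & ((A -> (B | ~C)) -> D)   [eliminate <->]
⇔ (~D | (A -> (B | ~C))) & ((A -> (B | ~C)) -> D)   [eliminate ->]
⇔ (~D | ~A | B | ~C) & ((A -> (B | ~C)) -> D)   [eliminate ->]
⇔ (~D | ~A | B | ~C) & (~(A -> (B | ~C)) | D)   [eliminate ->]
⇔ (~D | ~A | B | ~C) & (~(~A | B | ~C) | D)   [eliminate ->]
⇔ (~D | ~A | B | ~C) & ((~~A & ~B & ~~C) | D)   [De Morgan]
⇔ (~D | ~A | B | ~C) & ((A & ~B & ~~C) | D)   [double negation]
⇔ (~D | ~A | B | ~C) & ((A & ~B & C) | D)   [double negation]
⇔ (~D & A & ~B & C) | (~D & D) | (~A & A & ~B & C) | (~A & D) | (B & A & ~B & C) | (B & D) | (~C & A & ~B & C) | (~C & D)   [distribute & over |]
⇔ (~D & A & ~B & C) | (~A & D) | (B & D) | (~C & D)   [simplify]

(~D & A & ~B & C) | (~A & D) | (B & D) | (~C & D)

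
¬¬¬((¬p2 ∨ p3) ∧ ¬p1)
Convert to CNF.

¬¬¬((¬p2 ∨ p3) ∧ ¬p1)
≡ ¬((¬p2 ∨ p3) ∧ ¬p1)
≡ ¬(¬p2 ∨ p3) ∨ ¬¬p1
≡ (¬¬p2 ∧ ¬p3) ∨ ¬¬p1
≡ (p2 ∧ ¬p3) ∨ ¬¬p1
≡ (p2 ∧ ¬p3) ∨ p1
≡ (p2 ∨ p1) ∧ (¬p3 ∨ p1)

(p2 ∨ p1) ∧ (¬p3 ∨ p1)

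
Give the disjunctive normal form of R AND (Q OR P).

(R AND Q) OR (R AND P)

R AND (Q OR P)
≡ (R AND Q) OR (R AND P)   — distribute AND over OR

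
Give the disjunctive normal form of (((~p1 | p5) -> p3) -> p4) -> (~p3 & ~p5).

(((~p1 | p5) -> p3) -> p4) -> (~p3 & ~p5)
≡ ~(((~p1 | p5) -> p3) -> p4) | (~p3 & ~p5)   (eliminate ->)
≡ ~(~((~p1 | p5) -> p3) | p4) | (~p3 & ~p5)   (eliminate ->)
≡ ~(~(~(~p1 | p5) | p3) | p4) | (~p3 & ~p5)   (eliminate ->)
≡ (~~(~(~p1 | p5) | p3) & ~p4) | (~p3 & ~p5)   (De Morgan)
≡ ((~(~p1 | p5) | p3) & ~p4) | (~p3 & ~p5)   (double negation)
≡ (((~~p1 & ~p5) | p3) & ~p4) | (~p3 & ~p5)   (De Morgan)
≡ (((p1 & ~p5) | p3) & ~p4) | (~p3 & ~p5)   (double negation)
≡ (p1 & ~p5 & ~p4) | (p3 & ~p4) | (~p3 & ~p5)   (distribute & over |)

(p1 & ~p5 & ~p4) | (p3 & ~p4) | (~p3 & ~p5)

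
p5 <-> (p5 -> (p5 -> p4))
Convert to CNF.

(~p5 | p4) & p5

p5 <-> (p5 -> (p5 -> p4))
≡ (p5 -> (p5 -> (p5 -> p4))) & ((p5 -> (p5 -> p4)) -> p5)   — eliminate <->
≡ (~p5 | (p5 -> (p5 -> p4))) & ((p5 -> (p5 -> p4)) -> p5)   — eliminate ->
≡ (~p5 | ~p5 | (p5 -> p4)) & ((p5 -> (p5 -> p4)) -> p5)   — eliminate ->
≡ (~p5 | ~p5 | ~p5 | p4) & ((p5 -> (p5 -> p4)) -> p5)   — eliminate ->
≡ (~p5 | ~p5 | ~p5 | p4) & (~(p5 -> (p5 -> p4)) | p5)   — eliminate ->
≡ (~p5 | ~p5 | ~p5 | p4) & (~(~p5 | (p5 -> p4)) | p5)   — eliminate ->
≡ (~p5 | ~p5 | ~p5 | p4) & (~(~p5 | ~p5 | p4) | p5)   — eliminate ->
≡ (~p5 | ~p5 | ~p5 | p4) & ((~~p5 & ~~p5 & ~p4) | p5)   — De Morgan
≡ (~p5 | ~p5 | ~p5 | p4) & ((p5 & ~~p5 & ~p4) | p5)   — double negation
≡ (~p5 | ~p5 | ~p5 | p4) & ((p5 & p5 & ~p4) | p5)   — double negation
≡ (~p5 | ~p5 | ~p5 | p4) & (p5 | p5) & (p5 | p5) & (~p4 | p5)   — distribute | over &
≡ (~p5 | p4) & p5   — simplify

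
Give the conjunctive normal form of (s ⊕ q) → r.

(¬s ∨ q ∨ r) ∧ (¬q ∨ s ∨ r)

(s ⊕ q) → r
≡ ¬(s ⊕ q) ∨ r
≡ ¬((s ∨ q) ∧ ¬(s ∧ q)) ∨ r
≡ ¬(s ∨ q) ∨ ¬¬(s ∧ q) ∨ r
≡ (¬s ∧ ¬q) ∨ ¬¬(s ∧ q) ∨ r
≡ (¬s ∧ ¬q) ∨ (s ∧ q) ∨ r
≡ (¬s ∨ s ∨ r) ∧ (¬s ∨ q ∨ r) ∧ (¬q ∨ s ∨ r) ∧ (¬q ∨ q ∨ r)
≡ (¬s ∨ q ∨ r) ∧ (¬q ∨ s ∨ r)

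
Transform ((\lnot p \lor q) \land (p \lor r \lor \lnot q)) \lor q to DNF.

((\lnot p \lor q) \land (p \lor r \lor \lnot q)) \lor q
≡ (\lnot p \land p) \lor (\lnot p \land r) \lor (\lnot p \land \lnot q) \lor (q \land p) \lor (q \land r) \lor (q \land \lnot q) \lor q   (distribute \land over \lor)
≡ (\lnot p \land r) \lor (\lnot p \land \lnot q) \lor q   (simplify)

(\lnot p \land r) \lor (\lnot p \land \lnot q) \lor q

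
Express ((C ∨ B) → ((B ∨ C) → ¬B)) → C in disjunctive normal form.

((C ∨ B) → ((B ∨ C) → ¬B)) → C
= ¬((C ∨ B) → ((B ∨ C) → ¬B)) ∨ C   [eliminate →]
= ¬(¬(C ∨ B) ∨ ((B ∨ C) → ¬B)) ∨ C   [eliminate →]
= ¬(¬(C ∨ B) ∨ ¬(B ∨ C) ∨ ¬B) ∨ C   [eliminate →]
= (¬¬(C ∨ B) ∧ ¬¬(B ∨ C) ∧ ¬¬B) ∨ C   [De Morgan]
= ((C ∨ B) ∧ ¬¬(B ∨ C) ∧ ¬¬B) ∨ C   [double negation]
= ((C ∨ B) ∧ (B ∨ C) ∧ ¬¬B) ∨ C   [double negation]
= ((C ∨ B) ∧ (B ∨ C) ∧ B) ∨ C   [double negation]
= (C ∧ B ∧ B) ∨ (C ∧ C ∧ B) ∨ (B ∧ B ∧ B) ∨ (B ∧ C ∧ B) ∨ C   [distribute ∧ over ∨]
= B ∨ C   [simplify]

B ∨ C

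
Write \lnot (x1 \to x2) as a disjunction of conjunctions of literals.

x1 \land \lnot x2

\lnot (x1 \to x2)
≡ \lnot (\lnot x1 \lor x2)   — eliminate \to
≡ \lnot \lnot x1 \land \lnot x2   — De Morgan
≡ x1 \land \lnot x2   — double negation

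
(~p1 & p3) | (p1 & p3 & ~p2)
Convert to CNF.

(~p1 & p3) | (p1 & p3 & ~p2)
⇔ (~p1 | p1) & (~p1 | p3) & (~p1 | ~p2) & (p3 | p1) & (p3 | p3) & (p3 | ~p2)   [distribute | over &]
⇔ (~p1 | ~p2) & p3   [simplify]

(~p1 | ~p2) & p3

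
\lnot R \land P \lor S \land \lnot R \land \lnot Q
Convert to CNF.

\lnot R \land P \lor S \land \lnot R \land \lnot Q
= (\lnot R \lor S) \land (\lnot R \lor \lnot R) \land (\lnot R \lor \lnot Q) \land (P \lor S) \land (P \lor \lnot R) \land (P \lor \lnot Q)
= \lnot R \land (P \lor S) \land (P \lor \lnot Q)

\lnot R \land (P \lor S) \land (P \lor \lnot Q)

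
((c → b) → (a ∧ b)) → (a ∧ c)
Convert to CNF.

(¬c ∨ b ∨ a) ∧ (¬a ∨ ¬b ∨ c)

((c → b) → (a ∧ b)) → (a ∧ c)
= ¬((c → b) → (a ∧ b)) ∨ (a ∧ c)   [eliminate →]
= ¬(¬(c → b) ∨ (a ∧ b)) ∨ (a ∧ c)   [eliminate →]
= ¬(¬(¬c ∨ b) ∨ (a ∧ b)) ∨ (a ∧ c)   [eliminate →]
= (¬¬(¬c ∨ b) ∧ ¬(a ∧ b)) ∨ (a ∧ c)   [De Morgan]
= ((¬c ∨ b) ∧ ¬(a ∧ b)) ∨ (a ∧ c)   [double negation]
= ((¬c ∨ b) ∧ (¬a ∨ ¬b)) ∨ (a ∧ c)   [De Morgan]
= (¬c ∨ b ∨ a) ∧ (¬c ∨ b ∨ c) ∧ (¬a ∨ ¬b ∨ a) ∧ (¬a ∨ ¬b ∨ c)   [distribute ∨ over ∧]
= (¬c ∨ b ∨ a) ∧ (¬a ∨ ¬b ∨ c)   [simplify]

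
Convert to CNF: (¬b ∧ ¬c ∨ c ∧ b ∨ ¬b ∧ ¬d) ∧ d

(¬b ∧ ¬c ∨ c ∧ b ∨ ¬b ∧ ¬d) ∧ d
≡ (¬b ∨ c ∨ ¬b) ∧ (¬b ∨ c ∨ ¬d) ∧ (¬b ∨ b ∨ ¬b) ∧ (¬b ∨ b ∨ ¬d) ∧ (¬c ∨ c ∨ ¬b) ∧ (¬c ∨ c ∨ ¬d) ∧ (¬c ∨ b ∨ ¬b) ∧ (¬c ∨ b ∨ ¬d) ∧ d
≡ (¬b ∨ c) ∧ (¬c ∨ b ∨ ¬d) ∧ d

(¬b ∨ c) ∧ (¬c ∨ b ∨ ¬d) ∧ d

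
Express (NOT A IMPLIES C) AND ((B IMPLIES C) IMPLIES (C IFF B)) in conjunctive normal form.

(A OR C) AND (B OR NOT C)

(NOT A IMPLIES C) AND ((B IMPLIES C) IMPLIES (C IFF B))
≡ (NOT NOT A OR C) AND ((B IMPLIES C) IMPLIES (C IFF B))
≡ (NOT NOT A OR C) AND (NOT (B IMPLIES C) OR (C IFF B))
≡ (NOT NOT A OR C) AND (NOT (NOT B OR C) OR (C IFF B))
≡ (NOT NOT A OR C) AND (NOT (NOT B OR C) OR ((C IMPLIES B) AND (B IMPLIES C)))
≡ (NOT NOT A OR C) AND (NOT (NOT B OR C) OR ((NOT C OR B) AND (B IMPLIES C)))
≡ (NOT NOT A OR C) AND (NOT (NOT B OR C) OR ((NOT C OR B) AND (NOT B OR C)))
≡ (A OR C) AND (NOT (NOT B OR C) OR ((NOT C OR B) AND (NOT B OR C)))
≡ (A OR C) AND ((NOT NOT B AND NOT C) OR ((NOT C OR B) AND (NOT B OR C)))
≡ (A OR C) AND ((B AND NOT C) OR ((NOT C OR B) AND (NOT B OR C)))
≡ (A OR C) AND (B OR NOT C OR B) AND (B OR NOT B OR C) AND (NOT C OR NOT C OR B) AND (NOT C OR NOT B OR C)
≡ (A OR C) AND (B OR NOT C)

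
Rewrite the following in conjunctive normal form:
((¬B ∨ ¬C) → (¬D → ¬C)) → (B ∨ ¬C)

((¬B ∨ ¬C) → (¬D → ¬C)) → (B ∨ ¬C)
= ¬((¬B ∨ ¬C) → (¬D → ¬C)) ∨ B ∨ ¬C   — eliminate →
= ¬(¬(¬B ∨ ¬C) ∨ (¬D → ¬C)) ∨ B ∨ ¬C   — eliminate →
= ¬(¬(¬B ∨ ¬C) ∨ ¬¬D ∨ ¬C) ∨ B ∨ ¬C   — eliminate →
= (¬¬(¬B ∨ ¬C) ∧ ¬¬¬D ∧ ¬¬C) ∨ B ∨ ¬C   — De Morgan
= ((¬B ∨ ¬C) ∧ ¬¬¬D ∧ ¬¬C) ∨ B ∨ ¬C   — double negation
= ((¬B ∨ ¬C) ∧ ¬D ∧ ¬¬C) ∨ B ∨ ¬C   — double negation
= ((¬B ∨ ¬C) ∧ ¬D ∧ C) ∨ B ∨ ¬C   — double negation
= (¬B ∨ ¬C ∨ B ∨ ¬C) ∧ (¬D ∨ B ∨ ¬C) ∧ (C ∨ B ∨ ¬C)   — distribute ∨ over ∧
= ¬D ∨ B ∨ ¬C   — simplify

¬D ∨ B ∨ ¬C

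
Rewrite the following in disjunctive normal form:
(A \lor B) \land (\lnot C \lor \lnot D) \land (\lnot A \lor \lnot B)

(A \lor B) \land (\lnot C \lor \lnot D) \land (\lnot A \lor \lnot B)
≡ (A \land \lnot C \land \lnot A) \lor (A \land \lnot C \land \lnot B) \lor (A \land \lnot D \land \lnot A) \lor (A \land \lnot D \land \lnot B) \lor (B \land \lnot C \land \lnot A) \lor (B \land \lnot C \land \lnot B) \lor (B \land \lnot D \land \lnot A) \lor (B \land \lnot D \land \lnot B)   — distribute \land over \lor
≡ (A \land \lnot C \land \lnot B) \lor (A \land \lnot D \land \lnot B) \lor (B \land \lnot C \land \lnot A) \lor (B \land \lnot D \land \lnot A)   — simplify

(A \land \lnot C \land \lnot B) \lor (A \land \lnot D \land \lnot B) \lor (B \land \lnot C \land \lnot A) \lor (B \land \lnot D \land \lnot A)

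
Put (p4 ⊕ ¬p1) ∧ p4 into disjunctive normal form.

p4 ∧ p1

(p4 ⊕ ¬p1) ∧ p4
≡ ((p4 ∧ ¬¬p1) ∨ (¬p4 ∧ ¬p1)) ∧ p4   [expand ⊕]
≡ ((p4 ∧ p1) ∨ (¬p4 ∧ ¬p1)) ∧ p4   [double negation]
≡ (p4 ∧ p1 ∧ p4) ∨ (¬p4 ∧ ¬p1 ∧ p4)   [distribute ∧ over ∨]
≡ p4 ∧ p1   [simplify]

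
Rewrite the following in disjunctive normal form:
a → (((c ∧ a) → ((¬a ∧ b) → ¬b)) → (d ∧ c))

a → (((c ∧ a) → ((¬a ∧ b) → ¬b)) → (d ∧ c))
= ¬a ∨ (((c ∧ a) → ((¬a ∧ b) → ¬b)) → (d ∧ c))   [eliminate →]
= ¬a ∨ ¬((c ∧ a) → ((¬a ∧ b) → ¬b)) ∨ (d ∧ c)   [eliminate →]
= ¬a ∨ ¬(¬(c ∧ a) ∨ ((¬a ∧ b) → ¬b)) ∨ (d ∧ c)   [eliminate →]
= ¬a ∨ ¬(¬(c ∧ a) ∨ ¬(¬a ∧ b) ∨ ¬b) ∨ (d ∧ c)   [eliminate →]
= ¬a ∨ (¬¬(c ∧ a) ∧ ¬¬(¬a ∧ b) ∧ ¬¬b) ∨ (d ∧ c)   [De Morgan]
= ¬a ∨ (c ∧ a ∧ ¬¬(¬a ∧ b) ∧ ¬¬b) ∨ (d ∧ c)   [double negation]
= ¬a ∨ (c ∧ a ∧ ¬a ∧ b ∧ ¬¬b) ∨ (d ∧ c)   [double negation]
= ¬a ∨ (c ∧ a ∧ ¬a ∧ b ∧ b) ∨ (d ∧ c)   [double negation]
= ¬a ∨ (d ∧ c)   [simplify]

¬a ∨ (d ∧ c)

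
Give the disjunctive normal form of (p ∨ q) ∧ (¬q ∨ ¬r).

(p ∨ q) ∧ (¬q ∨ ¬r)
≡ (p ∧ ¬q) ∨ (p ∧ ¬r) ∨ (q ∧ ¬q) ∨ (q ∧ ¬r)   [distribute ∧ over ∨]
≡ (p ∧ ¬q) ∨ (p ∧ ¬r) ∨ (q ∧ ¬r)   [simplify]

(p ∧ ¬q) ∨ (p ∧ ¬r) ∨ (q ∧ ¬r)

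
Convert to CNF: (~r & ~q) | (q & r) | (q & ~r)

(~r & ~q) | (q & r) | (q & ~r)
= (~r | q | q) & (~r | q | ~r) & (~r | r | q) & (~r | r | ~r) & (~q | q | q) & (~q | q | ~r) & (~q | r | q) & (~q | r | ~r)   [distribute | over &]
= ~r | q   [simplify]

~r | q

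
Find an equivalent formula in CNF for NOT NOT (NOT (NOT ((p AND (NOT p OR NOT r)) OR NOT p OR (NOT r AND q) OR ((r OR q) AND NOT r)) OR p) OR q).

NOT p OR q

NOT NOT (NOT (NOT ((p AND (NOT p OR NOT r)) OR NOT p OR (NOT r AND q) OR ((r OR q) AND NOT r)) OR p) OR q)
⇔ NOT (NOT ((p AND (NOT p OR NOT r)) OR NOT p OR (NOT r AND q) OR ((r OR q) AND NOT r)) OR p) OR q   — double negation
⇔ (NOT NOT ((p AND (NOT p OR NOT r)) OR NOT p OR (NOT r AND q) OR ((r OR q) AND NOT r)) AND NOT p) OR q   — De Morgan
⇔ (((p AND (NOT p OR NOT r)) OR NOT p OR (NOT r AND q) OR ((r OR q) AND NOT r)) AND NOT p) OR q   — double negation
⇔ (p OR NOT p OR NOT r OR r OR q OR q) AND (p OR NOT p OR NOT r OR NOT r OR q) AND (p OR NOT p OR q OR r OR q OR q) AND (p OR NOT p OR q OR NOT r OR q) AND (NOT p OR NOT r OR NOT p OR NOT r OR r OR q OR q) AND (NOT p OR NOT r OR NOT p OR NOT r OR NOT r OR q) AND (NOT p OR NOT r OR NOT p OR q OR r OR q OR q) AND (NOT p OR NOT r OR NOT p OR q OR NOT r OR q) AND (NOT p OR q)   — distribute OR over AND
⇔ NOT p OR q   — simplify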